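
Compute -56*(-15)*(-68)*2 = -114240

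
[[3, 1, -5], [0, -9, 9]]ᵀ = [[3, 0], [1, -9], [-5, 9]]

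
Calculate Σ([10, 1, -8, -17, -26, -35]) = 10 + 1 + (-8) + (-17) + (-26) + (-35)
= -75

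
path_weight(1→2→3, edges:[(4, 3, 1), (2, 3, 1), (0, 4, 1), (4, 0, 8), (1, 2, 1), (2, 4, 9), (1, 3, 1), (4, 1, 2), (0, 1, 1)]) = w(1→2)=1 + w(2→3)=1
= 2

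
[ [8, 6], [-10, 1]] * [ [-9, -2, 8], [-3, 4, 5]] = C[0][0] = (8)*(-9) + (6)*(-3) = -90
C[0][1] = (8)*(-2) + (6)*(4) = 8
C[0][2] = (8)*(8) + (6)*(5) = 94
C[1][0] = (-10)*(-9) + (1)*(-3) = 87
C[1][1] = (-10)*(-2) + (1)*(4) = 24
C[1][2] = (-10)*(8) + (1)*(5) = -75
= [[-90, 8, 94], [87, 24, -75]]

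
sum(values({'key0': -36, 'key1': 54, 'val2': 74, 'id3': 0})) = (-36) + 54 + 74 + 0
= 92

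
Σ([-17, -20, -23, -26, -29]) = -115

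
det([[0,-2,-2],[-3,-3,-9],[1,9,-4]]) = 90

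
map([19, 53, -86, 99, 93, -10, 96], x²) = [361, 2809, 7396, 9801, 8649, 100, 9216]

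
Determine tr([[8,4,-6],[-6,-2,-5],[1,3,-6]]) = 0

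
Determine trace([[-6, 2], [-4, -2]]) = diagonal: (-6) + (-2)
= -8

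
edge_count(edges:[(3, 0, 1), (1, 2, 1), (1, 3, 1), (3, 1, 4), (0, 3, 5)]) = 5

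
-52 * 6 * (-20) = 6240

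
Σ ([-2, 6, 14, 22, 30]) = 70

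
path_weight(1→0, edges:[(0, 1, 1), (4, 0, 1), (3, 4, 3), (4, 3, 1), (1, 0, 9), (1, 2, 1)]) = w(1→0)=9
= 9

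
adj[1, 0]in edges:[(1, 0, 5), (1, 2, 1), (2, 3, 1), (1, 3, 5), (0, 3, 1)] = 5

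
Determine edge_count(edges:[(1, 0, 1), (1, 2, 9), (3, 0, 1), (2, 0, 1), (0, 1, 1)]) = 5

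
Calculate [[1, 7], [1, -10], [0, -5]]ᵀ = [[1, 1, 0], [7, -10, -5]]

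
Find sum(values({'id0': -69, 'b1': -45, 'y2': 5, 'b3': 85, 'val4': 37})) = 13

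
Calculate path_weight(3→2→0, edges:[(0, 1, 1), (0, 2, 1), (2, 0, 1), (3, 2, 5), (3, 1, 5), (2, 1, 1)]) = w(3→2)=5 + w(2→0)=1
= 6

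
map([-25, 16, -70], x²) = [625, 256, 4900]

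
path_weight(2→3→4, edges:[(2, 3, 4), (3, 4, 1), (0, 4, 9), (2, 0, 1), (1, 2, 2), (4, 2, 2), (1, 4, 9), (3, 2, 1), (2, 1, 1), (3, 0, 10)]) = w(2→3)=4 + w(3→4)=1
= 5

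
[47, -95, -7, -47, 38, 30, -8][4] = 38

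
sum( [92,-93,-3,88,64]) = 92 + (-93) + (-3) + 88 + 64
= 148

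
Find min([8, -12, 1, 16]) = -12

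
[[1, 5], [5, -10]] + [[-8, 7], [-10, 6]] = [[-7, 12], [-5, -4]]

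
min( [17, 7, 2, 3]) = 2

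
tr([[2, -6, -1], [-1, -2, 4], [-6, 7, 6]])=6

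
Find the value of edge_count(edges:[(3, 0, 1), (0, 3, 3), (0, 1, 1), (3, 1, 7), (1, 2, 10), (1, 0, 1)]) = 6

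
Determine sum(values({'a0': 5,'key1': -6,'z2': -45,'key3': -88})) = 5 + (-6) + (-45) + (-88)
= -134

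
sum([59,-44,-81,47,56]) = 37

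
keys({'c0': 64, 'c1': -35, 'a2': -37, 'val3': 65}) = ['c0', 'c1', 'a2', 'val3']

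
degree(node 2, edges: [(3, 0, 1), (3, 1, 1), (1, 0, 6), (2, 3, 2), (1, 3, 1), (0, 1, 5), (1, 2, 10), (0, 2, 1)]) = incident: (2,3), (1,2), (0,2)
= 3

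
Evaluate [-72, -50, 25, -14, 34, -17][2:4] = [25, -14]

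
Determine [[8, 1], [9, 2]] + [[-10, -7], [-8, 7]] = [[-2, -6], [1, 9]]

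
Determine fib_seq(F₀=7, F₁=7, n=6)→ F_2 = F_1 + F_0 = 14
F_3 = F_2 + F_1 = 21
F_4 = F_3 + F_2 = 35
...
= [7, 7, 14, 21, 35, 56]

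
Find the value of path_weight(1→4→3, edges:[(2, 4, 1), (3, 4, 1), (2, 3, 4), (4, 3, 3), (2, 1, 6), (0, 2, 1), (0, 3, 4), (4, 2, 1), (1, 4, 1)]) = w(1→4)=1 + w(4→3)=3
= 4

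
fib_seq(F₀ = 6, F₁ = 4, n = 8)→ F_2 = F_1 + F_0 = 10
F_3 = F_2 + F_1 = 14
F_4 = F_3 + F_2 = 24
...
= [6, 4, 10, 14, 24, 38, 62, 100]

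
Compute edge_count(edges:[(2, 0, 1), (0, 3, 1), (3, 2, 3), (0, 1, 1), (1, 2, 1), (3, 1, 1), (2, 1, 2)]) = 7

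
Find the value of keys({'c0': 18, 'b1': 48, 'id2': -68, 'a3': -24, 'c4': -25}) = ['c0', 'b1', 'id2', 'a3', 'c4']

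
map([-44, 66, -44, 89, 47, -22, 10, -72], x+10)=[-34, 76, -34, 99, 57, -12, 20, -62]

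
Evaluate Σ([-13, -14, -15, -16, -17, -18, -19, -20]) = (-13) + (-14) + (-15) + (-16) + (-17) + (-18) + (-19) + (-20)
= -132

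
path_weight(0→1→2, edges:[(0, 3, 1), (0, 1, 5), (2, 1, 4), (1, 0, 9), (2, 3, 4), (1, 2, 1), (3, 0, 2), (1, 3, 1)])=6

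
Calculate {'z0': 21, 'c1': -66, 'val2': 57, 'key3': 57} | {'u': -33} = {'z0': 21, 'c1': -66, 'val2': 57, 'key3': 57, 'u': -33}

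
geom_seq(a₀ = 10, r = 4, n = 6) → [10, 40, 160, 640, 2560, 10240]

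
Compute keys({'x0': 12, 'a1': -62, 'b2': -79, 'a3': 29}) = ['x0', 'a1', 'b2', 'a3']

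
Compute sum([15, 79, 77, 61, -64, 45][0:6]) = 213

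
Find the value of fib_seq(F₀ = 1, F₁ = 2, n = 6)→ F_2 = F_1 + F_0 = 3
F_3 = F_2 + F_1 = 5
F_4 = F_3 + F_2 = 8
...
= [1, 2, 3, 5, 8, 13]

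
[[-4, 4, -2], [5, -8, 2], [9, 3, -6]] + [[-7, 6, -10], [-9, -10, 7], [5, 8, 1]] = [[-11, 10, -12], [-4, -18, 9], [14, 11, -5]]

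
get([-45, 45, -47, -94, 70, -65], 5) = -65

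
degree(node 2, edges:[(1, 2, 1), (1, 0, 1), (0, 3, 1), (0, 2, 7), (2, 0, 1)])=3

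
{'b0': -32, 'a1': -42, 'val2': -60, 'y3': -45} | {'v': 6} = {'b0': -32, 'a1': -42, 'val2': -60, 'y3': -45, 'v': 6}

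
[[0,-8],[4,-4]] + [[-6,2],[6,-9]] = [[-6, -6], [10, -13]]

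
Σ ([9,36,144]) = 189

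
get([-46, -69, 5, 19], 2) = 5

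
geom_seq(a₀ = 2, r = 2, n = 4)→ a_0 = 2*2^0 = 2
a_1 = 2*2^1 = 4
a_2 = 2*2^2 = 8
...
= [2, 4, 8, 16]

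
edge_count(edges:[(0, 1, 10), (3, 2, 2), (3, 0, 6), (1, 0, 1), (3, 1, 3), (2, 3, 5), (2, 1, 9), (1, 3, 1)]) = 8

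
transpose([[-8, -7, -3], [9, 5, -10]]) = [[-8, 9], [-7, 5], [-3, -10]]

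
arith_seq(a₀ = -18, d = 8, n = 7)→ a_0 = -18 + 0*8 = -18
a_1 = -18 + 1*8 = -10
a_2 = -18 + 2*8 = -2
...
= [-18, -10, -2, 6, 14, 22, 30]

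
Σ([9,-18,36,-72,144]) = 9 + -18 + 36 + -72 + 144
= 99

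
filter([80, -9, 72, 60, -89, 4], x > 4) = [80, 72, 60]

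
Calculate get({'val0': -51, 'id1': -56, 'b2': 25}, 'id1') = -56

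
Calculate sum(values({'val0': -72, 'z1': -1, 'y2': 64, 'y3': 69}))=(-72) + (-1) + 64 + 69
= 60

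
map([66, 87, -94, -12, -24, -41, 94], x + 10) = 66+10=76, 87+10=97, -94+10=-84, -12+10=-2, -24+10=-14, -41+10=-31, 94+10=104
= [76, 97, -84, -2, -14, -31, 104]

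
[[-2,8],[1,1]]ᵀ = [[-2, 1], [8, 1]]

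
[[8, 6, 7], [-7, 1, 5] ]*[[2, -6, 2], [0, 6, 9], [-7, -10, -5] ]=C[0][0] = (8)*(2) + (6)*(0) + (7)*(-7) = -33
C[0][1] = (8)*(-6) + (6)*(6) + (7)*(-10) = -82
C[0][2] = (8)*(2) + (6)*(9) + (7)*(-5) = 35
C[1][0] = (-7)*(2) + (1)*(0) + (5)*(-7) = -49
C[1][1] = (-7)*(-6) + (1)*(6) + (5)*(-10) = -2
C[1][2] = (-7)*(2) + (1)*(9) + (5)*(-5) = -30
= [[-33, -82, 35], [-49, -2, -30]]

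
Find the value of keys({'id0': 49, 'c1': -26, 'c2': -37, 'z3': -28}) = ['id0', 'c1', 'c2', 'z3']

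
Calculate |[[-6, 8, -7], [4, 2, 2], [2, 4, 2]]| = -92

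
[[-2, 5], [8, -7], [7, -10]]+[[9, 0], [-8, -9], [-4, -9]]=[[7, 5], [0, -16], [3, -19]]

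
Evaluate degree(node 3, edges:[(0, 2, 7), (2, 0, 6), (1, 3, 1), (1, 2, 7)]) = 1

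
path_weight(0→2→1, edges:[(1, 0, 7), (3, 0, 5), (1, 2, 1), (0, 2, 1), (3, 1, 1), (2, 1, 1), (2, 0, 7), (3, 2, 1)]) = w(0→2)=1 + w(2→1)=1
= 2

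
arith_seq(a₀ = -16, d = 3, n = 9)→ a_0 = -16 + 0*3 = -16
a_1 = -16 + 1*3 = -13
a_2 = -16 + 2*3 = -10
...
= [-16, -13, -10, -7, -4, -1, 2, 5, 8]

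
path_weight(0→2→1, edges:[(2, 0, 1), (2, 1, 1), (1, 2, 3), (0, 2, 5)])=w(0→2)=5 + w(2→1)=1
= 6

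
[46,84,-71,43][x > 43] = keep x where x > 43: 46✓, 84✓, -71✗, 43✗
= [46, 84]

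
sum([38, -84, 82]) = 38 + (-84) + 82
= 36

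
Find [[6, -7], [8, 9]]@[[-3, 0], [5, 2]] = [[-53, -14], [21, 18]]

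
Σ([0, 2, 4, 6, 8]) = 20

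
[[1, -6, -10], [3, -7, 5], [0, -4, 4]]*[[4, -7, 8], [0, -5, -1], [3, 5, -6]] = [[-26, -27, 74], [27, 39, 1], [12, 40, -20]]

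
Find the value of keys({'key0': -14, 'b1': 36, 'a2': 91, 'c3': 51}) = ['key0', 'b1', 'a2', 'c3']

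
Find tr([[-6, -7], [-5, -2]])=-8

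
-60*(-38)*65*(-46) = -6817200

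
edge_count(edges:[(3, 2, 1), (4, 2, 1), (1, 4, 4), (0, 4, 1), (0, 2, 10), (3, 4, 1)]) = 6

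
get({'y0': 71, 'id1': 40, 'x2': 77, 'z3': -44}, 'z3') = -44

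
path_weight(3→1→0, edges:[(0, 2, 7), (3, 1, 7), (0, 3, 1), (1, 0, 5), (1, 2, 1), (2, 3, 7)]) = 12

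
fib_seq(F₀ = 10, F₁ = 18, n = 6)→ [10, 18, 28, 46, 74, 120]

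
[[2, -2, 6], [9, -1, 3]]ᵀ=[[2, 9], [-2, -1], [6, 3]]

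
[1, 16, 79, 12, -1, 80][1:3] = [16, 79]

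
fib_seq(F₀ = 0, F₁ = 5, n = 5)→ F_2 = F_1 + F_0 = 5
F_3 = F_2 + F_1 = 10
F_4 = F_3 + F_2 = 15
= [0, 5, 5, 10, 15]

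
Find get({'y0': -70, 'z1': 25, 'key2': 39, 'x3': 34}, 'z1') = 25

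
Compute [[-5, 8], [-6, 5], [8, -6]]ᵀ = [[-5, -6, 8], [8, 5, -6]]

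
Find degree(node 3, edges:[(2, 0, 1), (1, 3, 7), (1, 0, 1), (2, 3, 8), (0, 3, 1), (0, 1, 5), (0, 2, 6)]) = 3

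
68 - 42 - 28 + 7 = 5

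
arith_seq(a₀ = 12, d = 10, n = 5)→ a_0 = 12 + 0*10 = 12
a_1 = 12 + 1*10 = 22
a_2 = 12 + 2*10 = 32
...
= [12, 22, 32, 42, 52]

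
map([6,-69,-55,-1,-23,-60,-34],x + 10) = [16, -59, -45, 9, -13, -50, -24]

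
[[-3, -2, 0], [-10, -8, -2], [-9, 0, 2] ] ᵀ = [[-3, -10, -9], [-2, -8, 0], [0, -2, 2]]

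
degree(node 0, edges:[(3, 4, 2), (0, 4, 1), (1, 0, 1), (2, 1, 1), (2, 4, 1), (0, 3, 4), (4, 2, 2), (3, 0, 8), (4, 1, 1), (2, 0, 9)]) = 5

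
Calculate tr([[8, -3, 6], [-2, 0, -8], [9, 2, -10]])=diagonal: 8 + 0 + (-10)
= -2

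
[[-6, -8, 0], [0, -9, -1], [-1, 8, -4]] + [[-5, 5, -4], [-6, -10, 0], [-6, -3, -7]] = [[-11, -3, -4], [-6, -19, -1], [-7, 5, -11]]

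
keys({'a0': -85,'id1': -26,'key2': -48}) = ['a0', 'id1', 'key2']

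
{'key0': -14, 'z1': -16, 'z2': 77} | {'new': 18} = {'key0': -14, 'z1': -16, 'z2': 77, 'new': 18}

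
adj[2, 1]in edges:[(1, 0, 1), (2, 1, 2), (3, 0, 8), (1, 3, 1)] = 2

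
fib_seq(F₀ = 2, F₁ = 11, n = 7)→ [2, 11, 13, 24, 37, 61, 98]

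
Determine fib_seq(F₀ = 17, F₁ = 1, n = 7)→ F_2 = F_1 + F_0 = 18
F_3 = F_2 + F_1 = 19
F_4 = F_3 + F_2 = 37
...
= [17, 1, 18, 19, 37, 56, 93]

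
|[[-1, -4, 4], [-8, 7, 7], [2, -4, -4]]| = (1)*(-1)*det([[7, 7], [-4, -4]]) + (-1)*(-4)*det([[-8, 7], [2, -4]]) + (1)*(4)*det([[-8, 7], [2, -4]])
= 0 + 72 + 72
= 144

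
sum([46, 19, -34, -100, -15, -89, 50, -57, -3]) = -183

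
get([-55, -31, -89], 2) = -89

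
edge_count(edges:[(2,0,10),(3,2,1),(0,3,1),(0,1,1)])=4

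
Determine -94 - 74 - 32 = -200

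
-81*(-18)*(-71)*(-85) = 8799030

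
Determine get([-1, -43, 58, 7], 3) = 7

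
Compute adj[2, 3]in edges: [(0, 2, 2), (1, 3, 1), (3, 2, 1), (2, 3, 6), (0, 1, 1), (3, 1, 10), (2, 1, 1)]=6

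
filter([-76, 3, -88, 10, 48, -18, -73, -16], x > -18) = keep x where x > -18: -76✗, 3✓, -88✗, 10✓, 48✓, -18✗, -73✗, -16✓
= [3, 10, 48, -16]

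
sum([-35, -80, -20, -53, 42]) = (-35) + (-80) + (-20) + (-53) + 42
= -146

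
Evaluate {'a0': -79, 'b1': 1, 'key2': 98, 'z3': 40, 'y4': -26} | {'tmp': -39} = {'a0': -79, 'b1': 1, 'key2': 98, 'z3': 40, 'y4': -26, 'tmp': -39}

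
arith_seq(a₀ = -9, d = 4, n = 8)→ [-9, -5, -1, 3, 7, 11, 15, 19]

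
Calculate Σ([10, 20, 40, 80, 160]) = 310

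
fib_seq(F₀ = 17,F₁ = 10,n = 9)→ F_2 = F_1 + F_0 = 27
F_3 = F_2 + F_1 = 37
F_4 = F_3 + F_2 = 64
...
= [17, 10, 27, 37, 64, 101, 165, 266, 431]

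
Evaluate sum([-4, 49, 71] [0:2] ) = slice → [-4, 49]
(-4) + 49
= 45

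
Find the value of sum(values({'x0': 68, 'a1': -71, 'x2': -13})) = -16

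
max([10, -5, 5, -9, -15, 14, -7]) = 14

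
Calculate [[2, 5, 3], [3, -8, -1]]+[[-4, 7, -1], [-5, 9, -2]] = [[-2, 12, 2], [-2, 1, -3]]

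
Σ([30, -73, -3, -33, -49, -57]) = 30 + (-73) + (-3) + (-33) + (-49) + (-57)
= -185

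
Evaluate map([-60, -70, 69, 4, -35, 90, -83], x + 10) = [-50, -60, 79, 14, -25, 100, -73]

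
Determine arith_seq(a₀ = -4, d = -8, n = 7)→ [-4, -12, -20, -28, -36, -44, -52]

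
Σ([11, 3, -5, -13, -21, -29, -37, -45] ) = -136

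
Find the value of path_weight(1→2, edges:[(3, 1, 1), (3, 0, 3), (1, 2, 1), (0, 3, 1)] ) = w(1→2)=1
= 1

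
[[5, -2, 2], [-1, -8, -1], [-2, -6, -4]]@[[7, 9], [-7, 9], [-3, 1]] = C[0][0] = (5)*(7) + (-2)*(-7) + (2)*(-3) = 43
C[0][1] = (5)*(9) + (-2)*(9) + (2)*(1) = 29
C[1][0] = (-1)*(7) + (-8)*(-7) + (-1)*(-3) = 52
C[1][1] = (-1)*(9) + (-8)*(9) + (-1)*(1) = -82
C[2][0] = (-2)*(7) + (-6)*(-7) + (-4)*(-3) = 40
C[2][1] = (-2)*(9) + (-6)*(9) + (-4)*(1) = -76
= [[43, 29], [52, -82], [40, -76]]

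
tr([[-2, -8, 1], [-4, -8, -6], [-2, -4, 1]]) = diagonal: (-2) + (-8) + 1
= -9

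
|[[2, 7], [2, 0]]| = -14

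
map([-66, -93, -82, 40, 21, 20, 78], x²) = [4356, 8649, 6724, 1600, 441, 400, 6084]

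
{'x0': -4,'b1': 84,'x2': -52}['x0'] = -4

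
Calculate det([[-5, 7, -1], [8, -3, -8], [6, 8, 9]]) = -1107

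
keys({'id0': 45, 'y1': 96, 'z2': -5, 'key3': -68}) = ['id0', 'y1', 'z2', 'key3']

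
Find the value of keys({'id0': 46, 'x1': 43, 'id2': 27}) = ['id0', 'x1', 'id2']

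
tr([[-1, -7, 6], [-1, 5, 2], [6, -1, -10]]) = diagonal: (-1) + 5 + (-10)
= -6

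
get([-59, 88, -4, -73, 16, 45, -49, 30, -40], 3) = -73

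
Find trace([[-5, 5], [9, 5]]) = 0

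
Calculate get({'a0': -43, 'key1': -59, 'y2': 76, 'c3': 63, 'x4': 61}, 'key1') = -59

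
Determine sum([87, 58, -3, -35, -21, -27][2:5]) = slice → [-3, -35, -21]
(-3) + (-35) + (-21)
= -59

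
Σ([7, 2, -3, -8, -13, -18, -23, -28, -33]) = -117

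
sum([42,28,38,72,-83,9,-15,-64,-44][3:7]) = -17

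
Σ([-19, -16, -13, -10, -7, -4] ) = (-19) + (-16) + (-13) + (-10) + (-7) + (-4)
= -69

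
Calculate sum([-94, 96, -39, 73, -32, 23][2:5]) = 2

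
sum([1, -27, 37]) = 1 + (-27) + 37
= 11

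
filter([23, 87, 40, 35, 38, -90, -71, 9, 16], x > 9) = [23, 87, 40, 35, 38, 16]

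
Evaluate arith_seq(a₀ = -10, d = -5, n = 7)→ [-10, -15, -20, -25, -30, -35, -40]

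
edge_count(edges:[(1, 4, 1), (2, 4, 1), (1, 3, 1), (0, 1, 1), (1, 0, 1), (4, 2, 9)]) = 6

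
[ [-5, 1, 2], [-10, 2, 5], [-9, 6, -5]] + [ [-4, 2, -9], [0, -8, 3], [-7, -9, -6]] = [[-9, 3, -7], [-10, -6, 8], [-16, -3, -11]]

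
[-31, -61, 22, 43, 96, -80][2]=22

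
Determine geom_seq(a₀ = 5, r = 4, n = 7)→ [5, 20, 80, 320, 1280, 5120, 20480]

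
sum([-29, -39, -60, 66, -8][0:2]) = slice → [-29, -39]
(-29) + (-39)
= -68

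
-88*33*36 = -104544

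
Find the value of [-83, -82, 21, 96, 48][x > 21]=keep x where x > 21: -83✗, -82✗, 21✗, 96✓, 48✓
= [96, 48]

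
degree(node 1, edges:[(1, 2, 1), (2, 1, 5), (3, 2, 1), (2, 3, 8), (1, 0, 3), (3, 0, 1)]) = 3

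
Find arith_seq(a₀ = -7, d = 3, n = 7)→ [-7, -4, -1, 2, 5, 8, 11]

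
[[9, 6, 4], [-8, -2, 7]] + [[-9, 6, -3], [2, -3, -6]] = [[0, 12, 1], [-6, -5, 1]]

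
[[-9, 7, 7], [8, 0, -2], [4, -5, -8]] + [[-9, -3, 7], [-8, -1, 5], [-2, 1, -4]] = [[-18, 4, 14], [0, -1, 3], [2, -4, -12]]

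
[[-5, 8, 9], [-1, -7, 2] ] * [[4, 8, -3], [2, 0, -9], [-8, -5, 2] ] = C[0][0] = (-5)*(4) + (8)*(2) + (9)*(-8) = -76
C[0][1] = (-5)*(8) + (8)*(0) + (9)*(-5) = -85
C[0][2] = (-5)*(-3) + (8)*(-9) + (9)*(2) = -39
C[1][0] = (-1)*(4) + (-7)*(2) + (2)*(-8) = -34
C[1][1] = (-1)*(8) + (-7)*(0) + (2)*(-5) = -18
C[1][2] = (-1)*(-3) + (-7)*(-9) + (2)*(2) = 70
= [[-76, -85, -39], [-34, -18, 70]]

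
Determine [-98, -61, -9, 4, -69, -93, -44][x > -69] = keep x where x > -69: -98✗, -61✓, -9✓, 4✓, -69✗, -93✗, -44✓
= [-61, -9, 4, -44]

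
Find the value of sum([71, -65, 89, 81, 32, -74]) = 71 + (-65) + 89 + 81 + 32 + (-74)
= 134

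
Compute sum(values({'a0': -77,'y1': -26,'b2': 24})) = (-77) + (-26) + 24
= -79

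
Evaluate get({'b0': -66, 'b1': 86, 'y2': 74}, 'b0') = -66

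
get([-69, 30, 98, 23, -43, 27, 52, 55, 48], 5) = 27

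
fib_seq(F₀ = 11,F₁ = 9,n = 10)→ [11, 9, 20, 29, 49, 78, 127, 205, 332, 537]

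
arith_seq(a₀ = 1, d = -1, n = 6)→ a_0 = 1 + 0*-1 = 1
a_1 = 1 + 1*-1 = 0
a_2 = 1 + 2*-1 = -1
...
= [1, 0, -1, -2, -3, -4]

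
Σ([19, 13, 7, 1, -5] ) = 19 + 13 + 7 + 1 + (-5)
= 35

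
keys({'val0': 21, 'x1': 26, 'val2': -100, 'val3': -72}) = ['val0', 'x1', 'val2', 'val3']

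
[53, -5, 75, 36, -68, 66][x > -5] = [53, 75, 36, 66]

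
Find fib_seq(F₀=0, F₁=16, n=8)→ F_2 = F_1 + F_0 = 16
F_3 = F_2 + F_1 = 32
F_4 = F_3 + F_2 = 48
...
= [0, 16, 16, 32, 48, 80, 128, 208]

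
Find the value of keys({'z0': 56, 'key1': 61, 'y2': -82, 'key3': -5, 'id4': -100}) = ['z0', 'key1', 'y2', 'key3', 'id4']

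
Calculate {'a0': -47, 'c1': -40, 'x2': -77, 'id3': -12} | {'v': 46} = {'a0': -47, 'c1': -40, 'x2': -77, 'id3': -12, 'v': 46}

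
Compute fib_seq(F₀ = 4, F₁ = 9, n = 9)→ F_2 = F_1 + F_0 = 13
F_3 = F_2 + F_1 = 22
F_4 = F_3 + F_2 = 35
...
= [4, 9, 13, 22, 35, 57, 92, 149, 241]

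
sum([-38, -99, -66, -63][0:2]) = -137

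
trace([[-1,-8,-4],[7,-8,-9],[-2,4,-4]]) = diagonal: (-1) + (-8) + (-4)
= -13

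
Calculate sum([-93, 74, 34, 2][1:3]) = slice → [74, 34]
74 + 34
= 108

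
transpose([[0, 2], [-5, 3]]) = [[0, -5], [2, 3]]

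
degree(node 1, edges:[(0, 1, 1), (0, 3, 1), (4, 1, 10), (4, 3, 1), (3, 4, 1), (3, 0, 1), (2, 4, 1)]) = incident: (0,1), (4,1)
= 2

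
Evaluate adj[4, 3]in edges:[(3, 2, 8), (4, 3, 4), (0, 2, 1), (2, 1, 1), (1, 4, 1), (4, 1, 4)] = 4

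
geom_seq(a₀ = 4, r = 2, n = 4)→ a_0 = 4*2^0 = 4
a_1 = 4*2^1 = 8
a_2 = 4*2^2 = 16
...
= [4, 8, 16, 32]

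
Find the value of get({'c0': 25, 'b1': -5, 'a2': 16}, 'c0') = 25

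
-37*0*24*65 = 0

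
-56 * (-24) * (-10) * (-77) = 1034880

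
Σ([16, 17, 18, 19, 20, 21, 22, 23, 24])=180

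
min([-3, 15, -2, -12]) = -12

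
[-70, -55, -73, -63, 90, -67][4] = 90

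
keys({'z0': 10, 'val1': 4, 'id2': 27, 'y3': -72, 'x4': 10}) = ['z0', 'val1', 'id2', 'y3', 'x4']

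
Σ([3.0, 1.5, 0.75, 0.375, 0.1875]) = 3.0 + 1.5 + 0.75 + 0.375 + 0.1875
= 5.8125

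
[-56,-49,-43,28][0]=-56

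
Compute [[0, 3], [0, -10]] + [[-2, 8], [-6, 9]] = [[-2, 11], [-6, -1]]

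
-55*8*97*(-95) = 4054600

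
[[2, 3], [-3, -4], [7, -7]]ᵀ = [[2, -3, 7], [3, -4, -7]]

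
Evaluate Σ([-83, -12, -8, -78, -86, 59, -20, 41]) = -187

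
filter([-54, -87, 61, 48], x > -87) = [-54, 61, 48]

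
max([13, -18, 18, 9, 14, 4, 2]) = 18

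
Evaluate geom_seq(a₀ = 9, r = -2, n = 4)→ [9, -18, 36, -72]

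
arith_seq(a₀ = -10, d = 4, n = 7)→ [-10, -6, -2, 2, 6, 10, 14]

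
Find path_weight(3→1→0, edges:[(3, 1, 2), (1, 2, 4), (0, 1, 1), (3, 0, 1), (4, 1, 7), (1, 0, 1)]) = 3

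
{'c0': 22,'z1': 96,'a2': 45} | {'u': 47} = {'c0': 22, 'z1': 96, 'a2': 45, 'u': 47}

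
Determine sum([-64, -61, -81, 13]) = -193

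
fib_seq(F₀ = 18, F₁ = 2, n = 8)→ [18, 2, 20, 22, 42, 64, 106, 170]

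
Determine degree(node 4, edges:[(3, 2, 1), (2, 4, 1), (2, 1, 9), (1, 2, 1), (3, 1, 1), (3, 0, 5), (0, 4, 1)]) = incident: (2,4), (0,4)
= 2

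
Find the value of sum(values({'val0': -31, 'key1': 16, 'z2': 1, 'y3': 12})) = (-31) + 16 + 1 + 12
= -2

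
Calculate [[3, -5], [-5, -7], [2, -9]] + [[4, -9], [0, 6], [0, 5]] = [[7, -14], [-5, -1], [2, -4]]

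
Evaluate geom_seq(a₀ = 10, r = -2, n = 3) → a_0 = 10*(-2)^0 = 10
a_1 = 10*(-2)^1 = -20
a_2 = 10*(-2)^2 = 40
= [10, -20, 40]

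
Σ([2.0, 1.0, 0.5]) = 2.0 + 1.0 + 0.5
= 3.5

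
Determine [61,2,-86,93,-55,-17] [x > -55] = [61, 2, 93, -17]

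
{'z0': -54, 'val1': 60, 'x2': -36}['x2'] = -36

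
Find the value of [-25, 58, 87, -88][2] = 87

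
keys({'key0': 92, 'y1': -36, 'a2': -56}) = ['key0', 'y1', 'a2']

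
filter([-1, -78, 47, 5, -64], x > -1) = [47, 5]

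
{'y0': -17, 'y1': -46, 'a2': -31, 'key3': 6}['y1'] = -46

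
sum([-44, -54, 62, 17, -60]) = -79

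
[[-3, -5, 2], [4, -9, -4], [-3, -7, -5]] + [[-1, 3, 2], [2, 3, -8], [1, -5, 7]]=[[-4, -2, 4], [6, -6, -12], [-2, -12, 2]]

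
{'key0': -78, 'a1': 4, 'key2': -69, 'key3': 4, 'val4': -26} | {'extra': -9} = {'key0': -78, 'a1': 4, 'key2': -69, 'key3': 4, 'val4': -26, 'extra': -9}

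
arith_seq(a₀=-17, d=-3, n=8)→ [-17, -20, -23, -26, -29, -32, -35, -38]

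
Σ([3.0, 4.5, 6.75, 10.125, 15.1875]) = 3.0 + 4.5 + 6.75 + 10.125 + 15.1875
= 39.5625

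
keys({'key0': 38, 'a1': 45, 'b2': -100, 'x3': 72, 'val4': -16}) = ['key0', 'a1', 'b2', 'x3', 'val4']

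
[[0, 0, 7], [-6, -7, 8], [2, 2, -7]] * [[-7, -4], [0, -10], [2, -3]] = [[14, -21], [58, 70], [-28, -7]]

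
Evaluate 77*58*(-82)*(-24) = 8789088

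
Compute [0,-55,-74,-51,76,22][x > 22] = [76]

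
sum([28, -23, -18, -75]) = 28 + (-23) + (-18) + (-75)
= -88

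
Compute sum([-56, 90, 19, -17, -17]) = (-56) + 90 + 19 + (-17) + (-17)
= 19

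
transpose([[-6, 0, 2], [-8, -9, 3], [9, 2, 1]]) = [[-6, -8, 9], [0, -9, 2], [2, 3, 1]]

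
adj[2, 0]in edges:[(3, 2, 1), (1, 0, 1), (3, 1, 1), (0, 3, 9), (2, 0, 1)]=1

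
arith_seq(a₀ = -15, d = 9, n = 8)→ [-15, -6, 3, 12, 21, 30, 39, 48]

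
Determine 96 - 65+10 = 41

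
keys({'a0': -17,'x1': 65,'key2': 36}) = ['a0', 'x1', 'key2']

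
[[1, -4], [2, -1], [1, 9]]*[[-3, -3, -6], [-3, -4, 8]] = C[0][0] = (1)*(-3) + (-4)*(-3) = 9
C[0][1] = (1)*(-3) + (-4)*(-4) = 13
C[0][2] = (1)*(-6) + (-4)*(8) = -38
C[1][0] = (2)*(-3) + (-1)*(-3) = -3
C[1][1] = (2)*(-3) + (-1)*(-4) = -2
C[1][2] = (2)*(-6) + (-1)*(8) = -20
... (3 more cells)
= [[9, 13, -38], [-3, -2, -20], [-30, -39, 66]]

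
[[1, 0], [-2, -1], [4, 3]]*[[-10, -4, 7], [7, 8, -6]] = [[-10, -4, 7], [13, 0, -8], [-19, 8, 10]]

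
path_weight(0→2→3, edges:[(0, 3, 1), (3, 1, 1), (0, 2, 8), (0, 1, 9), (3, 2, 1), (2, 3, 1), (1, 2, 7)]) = w(0→2)=8 + w(2→3)=1
= 9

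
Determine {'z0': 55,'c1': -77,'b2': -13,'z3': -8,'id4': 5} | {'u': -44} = {'z0': 55, 'c1': -77, 'b2': -13, 'z3': -8, 'id4': 5, 'u': -44}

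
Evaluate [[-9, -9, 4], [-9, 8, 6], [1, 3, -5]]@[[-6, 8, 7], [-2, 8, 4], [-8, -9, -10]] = C[0][0] = (-9)*(-6) + (-9)*(-2) + (4)*(-8) = 40
C[0][1] = (-9)*(8) + (-9)*(8) + (4)*(-9) = -180
C[0][2] = (-9)*(7) + (-9)*(4) + (4)*(-10) = -139
C[1][0] = (-9)*(-6) + (8)*(-2) + (6)*(-8) = -10
C[1][1] = (-9)*(8) + (8)*(8) + (6)*(-9) = -62
C[1][2] = (-9)*(7) + (8)*(4) + (6)*(-10) = -91
... (3 more cells)
= [[40, -180, -139], [-10, -62, -91], [28, 77, 69]]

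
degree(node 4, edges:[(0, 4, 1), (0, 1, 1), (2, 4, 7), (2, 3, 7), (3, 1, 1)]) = 2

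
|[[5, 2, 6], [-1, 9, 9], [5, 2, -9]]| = -705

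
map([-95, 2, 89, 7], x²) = [9025, 4, 7921, 49]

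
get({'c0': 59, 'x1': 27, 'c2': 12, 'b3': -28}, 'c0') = 59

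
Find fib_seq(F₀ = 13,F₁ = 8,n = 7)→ F_2 = F_1 + F_0 = 21
F_3 = F_2 + F_1 = 29
F_4 = F_3 + F_2 = 50
...
= [13, 8, 21, 29, 50, 79, 129]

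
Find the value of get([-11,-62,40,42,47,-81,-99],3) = 42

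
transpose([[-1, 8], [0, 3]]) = [[-1, 0], [8, 3]]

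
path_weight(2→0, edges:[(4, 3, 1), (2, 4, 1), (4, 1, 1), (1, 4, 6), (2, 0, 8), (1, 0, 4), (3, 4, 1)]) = 8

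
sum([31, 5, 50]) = 31 + 5 + 50
= 86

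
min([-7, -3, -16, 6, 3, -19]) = -19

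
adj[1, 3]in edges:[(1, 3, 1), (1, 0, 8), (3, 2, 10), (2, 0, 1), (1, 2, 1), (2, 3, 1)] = 1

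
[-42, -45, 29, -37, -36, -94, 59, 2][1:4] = [-45, 29, -37]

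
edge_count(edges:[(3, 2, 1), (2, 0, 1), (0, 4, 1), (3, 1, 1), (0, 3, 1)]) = 5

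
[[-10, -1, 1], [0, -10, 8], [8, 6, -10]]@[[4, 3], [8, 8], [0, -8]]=C[0][0] = (-10)*(4) + (-1)*(8) + (1)*(0) = -48
C[0][1] = (-10)*(3) + (-1)*(8) + (1)*(-8) = -46
C[1][0] = (0)*(4) + (-10)*(8) + (8)*(0) = -80
C[1][1] = (0)*(3) + (-10)*(8) + (8)*(-8) = -144
C[2][0] = (8)*(4) + (6)*(8) + (-10)*(0) = 80
C[2][1] = (8)*(3) + (6)*(8) + (-10)*(-8) = 152
= [[-48, -46], [-80, -144], [80, 152]]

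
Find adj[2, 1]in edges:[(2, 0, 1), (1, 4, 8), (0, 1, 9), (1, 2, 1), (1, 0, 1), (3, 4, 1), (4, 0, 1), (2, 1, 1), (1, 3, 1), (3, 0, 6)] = 1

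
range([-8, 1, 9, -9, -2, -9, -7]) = 18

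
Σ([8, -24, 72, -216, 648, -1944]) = -1456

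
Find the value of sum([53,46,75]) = 174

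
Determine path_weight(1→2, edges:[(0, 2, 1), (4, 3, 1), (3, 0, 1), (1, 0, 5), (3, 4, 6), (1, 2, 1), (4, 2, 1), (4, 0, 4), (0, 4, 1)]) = w(1→2)=1
= 1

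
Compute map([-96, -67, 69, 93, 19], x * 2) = [-192, -134, 138, 186, 38]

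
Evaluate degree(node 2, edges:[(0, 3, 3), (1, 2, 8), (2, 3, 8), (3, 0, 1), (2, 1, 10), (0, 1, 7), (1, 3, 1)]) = incident: (1,2), (2,3), (2,1)
= 3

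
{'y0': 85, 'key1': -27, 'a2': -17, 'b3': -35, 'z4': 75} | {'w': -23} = {'y0': 85, 'key1': -27, 'a2': -17, 'b3': -35, 'z4': 75, 'w': -23}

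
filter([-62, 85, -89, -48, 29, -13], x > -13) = [85, 29]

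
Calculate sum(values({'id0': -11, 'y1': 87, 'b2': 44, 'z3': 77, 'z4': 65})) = 262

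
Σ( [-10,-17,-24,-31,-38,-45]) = -165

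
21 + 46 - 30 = 37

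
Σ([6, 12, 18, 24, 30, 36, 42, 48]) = 6 + 12 + 18 + 24 + 30 + 36 + 42 + 48
= 216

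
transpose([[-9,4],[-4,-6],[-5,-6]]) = [[-9, -4, -5], [4, -6, -6]]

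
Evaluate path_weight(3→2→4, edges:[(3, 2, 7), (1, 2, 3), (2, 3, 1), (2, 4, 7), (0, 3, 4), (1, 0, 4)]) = w(3→2)=7 + w(2→4)=7
= 14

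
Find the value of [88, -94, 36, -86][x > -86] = [88, 36]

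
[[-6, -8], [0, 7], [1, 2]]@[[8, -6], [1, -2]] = [[-56, 52], [7, -14], [10, -10]]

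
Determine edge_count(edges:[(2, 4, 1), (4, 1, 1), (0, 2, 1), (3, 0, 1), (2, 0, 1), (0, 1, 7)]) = 6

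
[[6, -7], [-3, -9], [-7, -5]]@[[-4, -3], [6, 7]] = [[-66, -67], [-42, -54], [-2, -14]]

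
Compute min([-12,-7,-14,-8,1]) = -14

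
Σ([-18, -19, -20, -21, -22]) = (-18) + (-19) + (-20) + (-21) + (-22)
= -100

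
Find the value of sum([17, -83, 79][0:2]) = slice → [17, -83]
17 + (-83)
= -66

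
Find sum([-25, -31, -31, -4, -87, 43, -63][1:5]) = -153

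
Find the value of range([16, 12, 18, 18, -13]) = 31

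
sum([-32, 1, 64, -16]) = 17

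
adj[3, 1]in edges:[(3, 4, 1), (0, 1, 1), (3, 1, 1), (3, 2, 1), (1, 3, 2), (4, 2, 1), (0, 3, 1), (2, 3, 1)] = 1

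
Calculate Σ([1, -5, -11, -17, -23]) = -55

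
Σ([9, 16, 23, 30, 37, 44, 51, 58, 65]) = 333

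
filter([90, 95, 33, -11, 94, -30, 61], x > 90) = keep x where x > 90: 90✗, 95✓, 33✗, -11✗, 94✓, -30✗, 61✗
= [95, 94]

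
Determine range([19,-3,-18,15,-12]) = 37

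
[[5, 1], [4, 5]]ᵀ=[[5, 4], [1, 5]]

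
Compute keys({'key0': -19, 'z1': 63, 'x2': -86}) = ['key0', 'z1', 'x2']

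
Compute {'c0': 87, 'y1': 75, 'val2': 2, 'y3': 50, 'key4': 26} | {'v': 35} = {'c0': 87, 'y1': 75, 'val2': 2, 'y3': 50, 'key4': 26, 'v': 35}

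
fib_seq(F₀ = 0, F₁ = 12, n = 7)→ F_2 = F_1 + F_0 = 12
F_3 = F_2 + F_1 = 24
F_4 = F_3 + F_2 = 36
...
= [0, 12, 12, 24, 36, 60, 96]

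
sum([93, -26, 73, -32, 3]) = 111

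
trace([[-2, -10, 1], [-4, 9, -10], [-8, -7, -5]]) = diagonal: (-2) + 9 + (-5)
= 2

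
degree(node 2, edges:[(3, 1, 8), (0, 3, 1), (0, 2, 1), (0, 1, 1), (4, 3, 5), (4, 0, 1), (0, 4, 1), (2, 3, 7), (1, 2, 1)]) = 3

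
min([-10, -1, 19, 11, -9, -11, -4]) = -11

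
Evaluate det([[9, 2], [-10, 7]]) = 83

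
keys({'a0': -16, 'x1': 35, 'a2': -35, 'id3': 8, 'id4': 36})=['a0', 'x1', 'a2', 'id3', 'id4']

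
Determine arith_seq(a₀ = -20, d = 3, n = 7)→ a_0 = -20 + 0*3 = -20
a_1 = -20 + 1*3 = -17
a_2 = -20 + 2*3 = -14
...
= [-20, -17, -14, -11, -8, -5, -2]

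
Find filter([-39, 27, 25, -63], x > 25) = keep x where x > 25: -39✗, 27✓, 25✗, -63✗
= [27]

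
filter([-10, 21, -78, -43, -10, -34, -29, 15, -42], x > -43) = [-10, 21, -10, -34, -29, 15, -42]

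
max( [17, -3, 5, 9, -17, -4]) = 17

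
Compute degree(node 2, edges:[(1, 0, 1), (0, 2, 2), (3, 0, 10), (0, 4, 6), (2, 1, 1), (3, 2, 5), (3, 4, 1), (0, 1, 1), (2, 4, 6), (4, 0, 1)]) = 4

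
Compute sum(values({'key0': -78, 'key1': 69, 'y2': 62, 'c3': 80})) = 133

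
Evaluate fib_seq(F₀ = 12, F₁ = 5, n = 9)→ [12, 5, 17, 22, 39, 61, 100, 161, 261]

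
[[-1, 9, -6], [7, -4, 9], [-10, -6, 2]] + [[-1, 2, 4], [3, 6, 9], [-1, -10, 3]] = [[-2, 11, -2], [10, 2, 18], [-11, -16, 5]]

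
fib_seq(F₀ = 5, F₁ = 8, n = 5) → [5, 8, 13, 21, 34]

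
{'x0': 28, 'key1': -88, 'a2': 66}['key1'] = -88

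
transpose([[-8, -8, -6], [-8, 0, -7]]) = [[-8, -8], [-8, 0], [-6, -7]]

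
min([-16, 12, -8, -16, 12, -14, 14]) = -16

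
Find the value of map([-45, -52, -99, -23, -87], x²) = [2025, 2704, 9801, 529, 7569]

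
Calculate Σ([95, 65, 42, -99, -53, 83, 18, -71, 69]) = 95 + 65 + 42 + (-99) + (-53) + 83 + 18 + (-71) + 69
= 149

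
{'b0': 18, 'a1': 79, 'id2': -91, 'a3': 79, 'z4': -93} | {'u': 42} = {'b0': 18, 'a1': 79, 'id2': -91, 'a3': 79, 'z4': -93, 'u': 42}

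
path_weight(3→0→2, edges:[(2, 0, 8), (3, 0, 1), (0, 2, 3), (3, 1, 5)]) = w(3→0)=1 + w(0→2)=3
= 4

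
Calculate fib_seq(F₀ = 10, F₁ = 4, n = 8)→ [10, 4, 14, 18, 32, 50, 82, 132]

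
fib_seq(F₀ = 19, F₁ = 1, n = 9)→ F_2 = F_1 + F_0 = 20
F_3 = F_2 + F_1 = 21
F_4 = F_3 + F_2 = 41
...
= [19, 1, 20, 21, 41, 62, 103, 165, 268]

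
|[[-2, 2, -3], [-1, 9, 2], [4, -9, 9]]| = -83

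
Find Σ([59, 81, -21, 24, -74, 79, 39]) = 59 + 81 + (-21) + 24 + (-74) + 79 + 39
= 187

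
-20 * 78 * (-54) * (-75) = -6318000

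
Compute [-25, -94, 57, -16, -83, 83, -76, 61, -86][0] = -25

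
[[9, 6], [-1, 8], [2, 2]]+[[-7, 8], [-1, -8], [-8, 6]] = [[2, 14], [-2, 0], [-6, 8]]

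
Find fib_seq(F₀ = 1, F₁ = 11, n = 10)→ [1, 11, 12, 23, 35, 58, 93, 151, 244, 395]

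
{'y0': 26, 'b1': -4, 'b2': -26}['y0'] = 26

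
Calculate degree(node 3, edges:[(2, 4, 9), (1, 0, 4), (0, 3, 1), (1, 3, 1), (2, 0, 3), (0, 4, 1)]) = 2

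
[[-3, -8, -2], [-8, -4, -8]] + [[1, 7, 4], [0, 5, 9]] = [[-2, -1, 2], [-8, 1, 1]]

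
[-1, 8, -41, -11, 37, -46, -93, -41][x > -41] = [-1, 8, -11, 37]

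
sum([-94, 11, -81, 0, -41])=-205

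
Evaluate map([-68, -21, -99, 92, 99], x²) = [4624, 441, 9801, 8464, 9801]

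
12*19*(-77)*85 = -1492260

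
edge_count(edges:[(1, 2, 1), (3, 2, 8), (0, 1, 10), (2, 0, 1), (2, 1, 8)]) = 5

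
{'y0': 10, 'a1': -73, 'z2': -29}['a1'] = -73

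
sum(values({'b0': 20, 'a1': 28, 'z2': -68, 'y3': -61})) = -81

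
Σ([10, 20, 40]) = 70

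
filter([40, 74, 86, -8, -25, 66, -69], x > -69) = keep x where x > -69: 40✓, 74✓, 86✓, -8✓, -25✓, 66✓, -69✗
= [40, 74, 86, -8, -25, 66]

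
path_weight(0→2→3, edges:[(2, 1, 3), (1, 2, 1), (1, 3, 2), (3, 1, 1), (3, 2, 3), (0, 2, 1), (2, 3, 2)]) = 3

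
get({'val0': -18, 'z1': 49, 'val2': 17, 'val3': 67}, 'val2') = 17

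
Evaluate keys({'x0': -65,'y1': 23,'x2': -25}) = ['x0', 'y1', 'x2']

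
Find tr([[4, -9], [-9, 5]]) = 9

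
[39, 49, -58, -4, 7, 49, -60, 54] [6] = -60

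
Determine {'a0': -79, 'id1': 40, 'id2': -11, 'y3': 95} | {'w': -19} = {'a0': -79, 'id1': 40, 'id2': -11, 'y3': 95, 'w': -19}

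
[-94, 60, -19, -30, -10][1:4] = [60, -19, -30]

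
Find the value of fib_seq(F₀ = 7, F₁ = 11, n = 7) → F_2 = F_1 + F_0 = 18
F_3 = F_2 + F_1 = 29
F_4 = F_3 + F_2 = 47
...
= [7, 11, 18, 29, 47, 76, 123]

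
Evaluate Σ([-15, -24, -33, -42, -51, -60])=-225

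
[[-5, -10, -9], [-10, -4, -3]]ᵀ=[[-5, -10], [-10, -4], [-9, -3]]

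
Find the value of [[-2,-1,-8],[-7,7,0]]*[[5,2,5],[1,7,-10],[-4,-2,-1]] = C[0][0] = (-2)*(5) + (-1)*(1) + (-8)*(-4) = 21
C[0][1] = (-2)*(2) + (-1)*(7) + (-8)*(-2) = 5
C[0][2] = (-2)*(5) + (-1)*(-10) + (-8)*(-1) = 8
C[1][0] = (-7)*(5) + (7)*(1) + (0)*(-4) = -28
C[1][1] = (-7)*(2) + (7)*(7) + (0)*(-2) = 35
C[1][2] = (-7)*(5) + (7)*(-10) + (0)*(-1) = -105
= [[21, 5, 8], [-28, 35, -105]]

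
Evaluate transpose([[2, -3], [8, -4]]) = [[2, 8], [-3, -4]]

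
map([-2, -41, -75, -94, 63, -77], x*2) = [-4, -82, -150, -188, 126, -154]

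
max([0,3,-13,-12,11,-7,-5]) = 11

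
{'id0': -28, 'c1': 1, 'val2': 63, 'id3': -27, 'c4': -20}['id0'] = -28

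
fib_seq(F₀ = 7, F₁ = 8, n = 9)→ [7, 8, 15, 23, 38, 61, 99, 160, 259]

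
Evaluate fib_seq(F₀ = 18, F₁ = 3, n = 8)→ F_2 = F_1 + F_0 = 21
F_3 = F_2 + F_1 = 24
F_4 = F_3 + F_2 = 45
...
= [18, 3, 21, 24, 45, 69, 114, 183]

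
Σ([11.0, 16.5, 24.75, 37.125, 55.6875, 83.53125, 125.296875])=353.890625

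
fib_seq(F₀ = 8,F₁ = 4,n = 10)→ F_2 = F_1 + F_0 = 12
F_3 = F_2 + F_1 = 16
F_4 = F_3 + F_2 = 28
...
= [8, 4, 12, 16, 28, 44, 72, 116, 188, 304]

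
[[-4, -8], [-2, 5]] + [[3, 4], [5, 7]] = [[-1, -4], [3, 12]]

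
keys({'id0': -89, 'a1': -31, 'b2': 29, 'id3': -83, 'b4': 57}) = ['id0', 'a1', 'b2', 'id3', 'b4']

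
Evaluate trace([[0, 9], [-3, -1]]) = diagonal: 0 + (-1)
= -1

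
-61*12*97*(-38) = 2698152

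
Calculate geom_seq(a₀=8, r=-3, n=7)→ a_0 = 8*(-3)^0 = 8
a_1 = 8*(-3)^1 = -24
a_2 = 8*(-3)^2 = 72
...
= [8, -24, 72, -216, 648, -1944, 5832]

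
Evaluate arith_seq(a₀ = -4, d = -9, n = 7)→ [-4, -13, -22, -31, -40, -49, -58]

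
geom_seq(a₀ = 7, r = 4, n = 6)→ a_0 = 7*4^0 = 7
a_1 = 7*4^1 = 28
a_2 = 7*4^2 = 112
...
= [7, 28, 112, 448, 1792, 7168]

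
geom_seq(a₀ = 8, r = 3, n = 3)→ a_0 = 8*3^0 = 8
a_1 = 8*3^1 = 24
a_2 = 8*3^2 = 72
= [8, 24, 72]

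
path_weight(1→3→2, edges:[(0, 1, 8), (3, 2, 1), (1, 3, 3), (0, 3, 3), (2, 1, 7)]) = w(1→3)=3 + w(3→2)=1
= 4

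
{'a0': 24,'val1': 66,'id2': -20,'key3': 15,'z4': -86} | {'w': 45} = {'a0': 24, 'val1': 66, 'id2': -20, 'key3': 15, 'z4': -86, 'w': 45}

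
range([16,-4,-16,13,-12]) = 32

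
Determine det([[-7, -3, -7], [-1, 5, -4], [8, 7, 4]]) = (1)*(-7)*det([[5, -4], [7, 4]]) + (-1)*(-3)*det([[-1, -4], [8, 4]]) + (1)*(-7)*det([[-1, 5], [8, 7]])
= -336 + 84 + 329
= 77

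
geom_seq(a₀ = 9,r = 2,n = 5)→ [9, 18, 36, 72, 144]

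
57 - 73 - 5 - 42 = -63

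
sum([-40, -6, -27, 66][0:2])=slice → [-40, -6]
(-40) + (-6)
= -46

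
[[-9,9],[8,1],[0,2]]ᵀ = [[-9, 8, 0], [9, 1, 2]]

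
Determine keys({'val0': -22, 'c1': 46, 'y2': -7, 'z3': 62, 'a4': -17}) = ['val0', 'c1', 'y2', 'z3', 'a4']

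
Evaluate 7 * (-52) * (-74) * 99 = 2666664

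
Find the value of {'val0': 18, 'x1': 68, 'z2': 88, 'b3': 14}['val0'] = 18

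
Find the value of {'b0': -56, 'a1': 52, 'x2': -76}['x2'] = -76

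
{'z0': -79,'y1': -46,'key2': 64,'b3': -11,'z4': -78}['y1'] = -46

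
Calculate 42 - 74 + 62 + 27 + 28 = 85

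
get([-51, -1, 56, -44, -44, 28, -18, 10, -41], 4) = -44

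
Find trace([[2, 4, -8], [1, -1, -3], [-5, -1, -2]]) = diagonal: 2 + (-1) + (-2)
= -1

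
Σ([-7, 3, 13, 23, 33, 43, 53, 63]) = 224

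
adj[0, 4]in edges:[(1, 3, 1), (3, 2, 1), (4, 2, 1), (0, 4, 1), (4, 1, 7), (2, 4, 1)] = 1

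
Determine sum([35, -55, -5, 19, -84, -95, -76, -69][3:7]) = slice → [19, -84, -95, -76]
19 + (-84) + (-95) + (-76)
= -236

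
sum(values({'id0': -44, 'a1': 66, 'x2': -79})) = (-44) + 66 + (-79)
= -57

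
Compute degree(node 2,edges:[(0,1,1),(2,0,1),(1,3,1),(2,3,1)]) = 2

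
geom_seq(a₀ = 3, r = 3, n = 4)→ a_0 = 3*3^0 = 3
a_1 = 3*3^1 = 9
a_2 = 3*3^2 = 27
...
= [3, 9, 27, 81]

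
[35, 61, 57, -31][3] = -31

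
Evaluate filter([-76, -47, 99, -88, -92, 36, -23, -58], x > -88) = [-76, -47, 99, 36, -23, -58]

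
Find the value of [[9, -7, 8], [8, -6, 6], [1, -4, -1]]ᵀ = [[9, 8, 1], [-7, -6, -4], [8, 6, -1]]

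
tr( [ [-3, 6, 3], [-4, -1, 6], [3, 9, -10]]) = diagonal: (-3) + (-1) + (-10)
= -14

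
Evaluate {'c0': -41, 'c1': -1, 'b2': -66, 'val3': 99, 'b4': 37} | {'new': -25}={'c0': -41, 'c1': -1, 'b2': -66, 'val3': 99, 'b4': 37, 'new': -25}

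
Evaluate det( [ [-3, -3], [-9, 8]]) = -51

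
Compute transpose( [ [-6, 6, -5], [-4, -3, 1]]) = [[-6, -4], [6, -3], [-5, 1]]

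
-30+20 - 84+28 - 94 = -160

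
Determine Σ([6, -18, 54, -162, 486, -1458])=-1092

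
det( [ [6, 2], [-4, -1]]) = (6)*(-1) - (2)*(-4)
= 2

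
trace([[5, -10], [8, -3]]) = 2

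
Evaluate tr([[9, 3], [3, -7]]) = diagonal: 9 + (-7)
= 2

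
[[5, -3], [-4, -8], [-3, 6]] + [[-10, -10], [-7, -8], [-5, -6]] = [[-5, -13], [-11, -16], [-8, 0]]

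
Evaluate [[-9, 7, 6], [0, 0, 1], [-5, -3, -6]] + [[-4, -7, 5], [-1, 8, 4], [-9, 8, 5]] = [[-13, 0, 11], [-1, 8, 5], [-14, 5, -1]]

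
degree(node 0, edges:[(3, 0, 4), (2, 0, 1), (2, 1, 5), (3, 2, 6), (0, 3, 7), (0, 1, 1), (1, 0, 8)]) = 5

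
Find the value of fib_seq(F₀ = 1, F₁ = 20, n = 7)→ F_2 = F_1 + F_0 = 21
F_3 = F_2 + F_1 = 41
F_4 = F_3 + F_2 = 62
...
= [1, 20, 21, 41, 62, 103, 165]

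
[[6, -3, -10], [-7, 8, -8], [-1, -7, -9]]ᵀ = [[6, -7, -1], [-3, 8, -7], [-10, -8, -9]]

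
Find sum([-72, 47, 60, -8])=(-72) + 47 + 60 + (-8)
= 27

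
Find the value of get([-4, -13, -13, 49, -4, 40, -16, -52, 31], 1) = -13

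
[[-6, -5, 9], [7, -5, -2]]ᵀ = [[-6, 7], [-5, -5], [9, -2]]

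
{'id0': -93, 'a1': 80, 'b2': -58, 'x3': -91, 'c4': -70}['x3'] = -91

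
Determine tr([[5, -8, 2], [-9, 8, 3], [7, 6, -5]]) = diagonal: 5 + 8 + (-5)
= 8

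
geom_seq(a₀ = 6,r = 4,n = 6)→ [6, 24, 96, 384, 1536, 6144]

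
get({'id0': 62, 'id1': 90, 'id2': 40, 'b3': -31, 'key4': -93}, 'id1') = 90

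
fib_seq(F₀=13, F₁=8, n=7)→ [13, 8, 21, 29, 50, 79, 129]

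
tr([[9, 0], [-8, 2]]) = diagonal: 9 + 2
= 11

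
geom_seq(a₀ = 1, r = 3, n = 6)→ a_0 = 1*3^0 = 1
a_1 = 1*3^1 = 3
a_2 = 1*3^2 = 9
...
= [1, 3, 9, 27, 81, 243]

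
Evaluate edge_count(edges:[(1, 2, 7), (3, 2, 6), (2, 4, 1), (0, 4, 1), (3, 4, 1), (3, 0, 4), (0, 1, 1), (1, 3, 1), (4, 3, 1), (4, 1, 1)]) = 10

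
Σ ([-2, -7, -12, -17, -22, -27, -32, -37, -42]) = (-2) + (-7) + (-12) + (-17) + (-22) + (-27) + (-32) + (-37) + (-42)
= -198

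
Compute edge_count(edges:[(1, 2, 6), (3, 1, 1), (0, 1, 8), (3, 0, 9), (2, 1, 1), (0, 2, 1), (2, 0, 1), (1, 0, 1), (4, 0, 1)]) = 9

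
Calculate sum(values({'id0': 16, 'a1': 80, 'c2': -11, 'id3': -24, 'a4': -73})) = -12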